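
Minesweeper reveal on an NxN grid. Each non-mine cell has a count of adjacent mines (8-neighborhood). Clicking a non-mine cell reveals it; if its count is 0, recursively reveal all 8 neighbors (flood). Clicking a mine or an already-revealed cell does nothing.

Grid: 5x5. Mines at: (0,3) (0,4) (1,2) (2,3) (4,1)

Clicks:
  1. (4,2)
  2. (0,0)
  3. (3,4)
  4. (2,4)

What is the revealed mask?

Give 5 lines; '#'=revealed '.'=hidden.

Click 1 (4,2) count=1: revealed 1 new [(4,2)] -> total=1
Click 2 (0,0) count=0: revealed 8 new [(0,0) (0,1) (1,0) (1,1) (2,0) (2,1) (3,0) (3,1)] -> total=9
Click 3 (3,4) count=1: revealed 1 new [(3,4)] -> total=10
Click 4 (2,4) count=1: revealed 1 new [(2,4)] -> total=11

Answer: ##...
##...
##..#
##..#
..#..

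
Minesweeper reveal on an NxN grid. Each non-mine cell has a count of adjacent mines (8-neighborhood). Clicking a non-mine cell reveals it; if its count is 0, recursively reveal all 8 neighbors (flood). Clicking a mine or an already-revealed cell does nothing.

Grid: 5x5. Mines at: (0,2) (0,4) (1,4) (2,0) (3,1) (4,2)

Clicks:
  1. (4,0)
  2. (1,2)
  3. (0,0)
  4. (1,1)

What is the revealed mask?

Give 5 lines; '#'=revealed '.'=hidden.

Click 1 (4,0) count=1: revealed 1 new [(4,0)] -> total=1
Click 2 (1,2) count=1: revealed 1 new [(1,2)] -> total=2
Click 3 (0,0) count=0: revealed 4 new [(0,0) (0,1) (1,0) (1,1)] -> total=6
Click 4 (1,1) count=2: revealed 0 new [(none)] -> total=6

Answer: ##...
###..
.....
.....
#....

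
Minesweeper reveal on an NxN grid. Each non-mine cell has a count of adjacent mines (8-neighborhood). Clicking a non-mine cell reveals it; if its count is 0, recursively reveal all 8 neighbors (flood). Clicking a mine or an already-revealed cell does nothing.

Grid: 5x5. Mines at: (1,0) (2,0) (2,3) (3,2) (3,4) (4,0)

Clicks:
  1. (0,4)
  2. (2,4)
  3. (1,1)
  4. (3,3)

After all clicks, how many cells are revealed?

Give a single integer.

Click 1 (0,4) count=0: revealed 8 new [(0,1) (0,2) (0,3) (0,4) (1,1) (1,2) (1,3) (1,4)] -> total=8
Click 2 (2,4) count=2: revealed 1 new [(2,4)] -> total=9
Click 3 (1,1) count=2: revealed 0 new [(none)] -> total=9
Click 4 (3,3) count=3: revealed 1 new [(3,3)] -> total=10

Answer: 10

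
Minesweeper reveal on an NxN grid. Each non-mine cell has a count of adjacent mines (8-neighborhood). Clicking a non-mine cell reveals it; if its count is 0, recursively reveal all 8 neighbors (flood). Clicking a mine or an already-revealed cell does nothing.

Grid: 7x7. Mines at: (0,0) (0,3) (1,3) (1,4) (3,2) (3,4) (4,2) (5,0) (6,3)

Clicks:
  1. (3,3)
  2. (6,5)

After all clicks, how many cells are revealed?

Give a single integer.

Click 1 (3,3) count=3: revealed 1 new [(3,3)] -> total=1
Click 2 (6,5) count=0: revealed 17 new [(0,5) (0,6) (1,5) (1,6) (2,5) (2,6) (3,5) (3,6) (4,4) (4,5) (4,6) (5,4) (5,5) (5,6) (6,4) (6,5) (6,6)] -> total=18

Answer: 18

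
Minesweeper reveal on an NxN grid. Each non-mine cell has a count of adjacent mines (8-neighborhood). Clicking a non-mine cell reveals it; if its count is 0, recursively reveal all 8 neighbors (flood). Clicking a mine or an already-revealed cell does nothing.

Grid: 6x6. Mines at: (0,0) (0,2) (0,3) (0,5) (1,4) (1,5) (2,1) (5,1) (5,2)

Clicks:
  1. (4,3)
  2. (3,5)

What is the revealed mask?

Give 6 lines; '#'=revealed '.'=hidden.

Answer: ......
......
..####
..####
..####
...###

Derivation:
Click 1 (4,3) count=1: revealed 1 new [(4,3)] -> total=1
Click 2 (3,5) count=0: revealed 14 new [(2,2) (2,3) (2,4) (2,5) (3,2) (3,3) (3,4) (3,5) (4,2) (4,4) (4,5) (5,3) (5,4) (5,5)] -> total=15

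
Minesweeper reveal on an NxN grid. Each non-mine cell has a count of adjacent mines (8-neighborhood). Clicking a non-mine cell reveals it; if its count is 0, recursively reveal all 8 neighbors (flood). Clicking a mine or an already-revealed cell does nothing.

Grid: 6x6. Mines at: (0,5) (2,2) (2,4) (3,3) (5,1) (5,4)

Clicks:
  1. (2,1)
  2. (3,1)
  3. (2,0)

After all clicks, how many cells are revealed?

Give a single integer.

Click 1 (2,1) count=1: revealed 1 new [(2,1)] -> total=1
Click 2 (3,1) count=1: revealed 1 new [(3,1)] -> total=2
Click 3 (2,0) count=0: revealed 14 new [(0,0) (0,1) (0,2) (0,3) (0,4) (1,0) (1,1) (1,2) (1,3) (1,4) (2,0) (3,0) (4,0) (4,1)] -> total=16

Answer: 16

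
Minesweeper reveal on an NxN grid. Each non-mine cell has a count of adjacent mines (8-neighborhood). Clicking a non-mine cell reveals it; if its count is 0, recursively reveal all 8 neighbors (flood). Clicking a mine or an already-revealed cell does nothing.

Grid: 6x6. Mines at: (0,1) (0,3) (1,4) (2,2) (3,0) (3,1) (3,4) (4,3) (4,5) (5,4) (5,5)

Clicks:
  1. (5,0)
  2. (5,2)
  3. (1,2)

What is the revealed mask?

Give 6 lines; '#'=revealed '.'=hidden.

Click 1 (5,0) count=0: revealed 6 new [(4,0) (4,1) (4,2) (5,0) (5,1) (5,2)] -> total=6
Click 2 (5,2) count=1: revealed 0 new [(none)] -> total=6
Click 3 (1,2) count=3: revealed 1 new [(1,2)] -> total=7

Answer: ......
..#...
......
......
###...
###...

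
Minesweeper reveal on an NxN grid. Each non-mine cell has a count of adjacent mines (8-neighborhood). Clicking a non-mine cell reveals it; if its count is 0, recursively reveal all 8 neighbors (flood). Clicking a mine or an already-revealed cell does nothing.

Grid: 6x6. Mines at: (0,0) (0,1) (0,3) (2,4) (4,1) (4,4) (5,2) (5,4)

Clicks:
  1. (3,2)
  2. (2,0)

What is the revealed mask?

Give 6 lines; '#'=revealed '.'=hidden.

Click 1 (3,2) count=1: revealed 1 new [(3,2)] -> total=1
Click 2 (2,0) count=0: revealed 11 new [(1,0) (1,1) (1,2) (1,3) (2,0) (2,1) (2,2) (2,3) (3,0) (3,1) (3,3)] -> total=12

Answer: ......
####..
####..
####..
......
......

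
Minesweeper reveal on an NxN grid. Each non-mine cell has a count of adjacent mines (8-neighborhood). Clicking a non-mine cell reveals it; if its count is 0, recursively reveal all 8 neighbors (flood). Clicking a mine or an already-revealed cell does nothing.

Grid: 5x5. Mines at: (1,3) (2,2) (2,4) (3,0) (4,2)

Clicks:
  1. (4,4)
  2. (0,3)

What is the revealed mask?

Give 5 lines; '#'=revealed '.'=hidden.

Click 1 (4,4) count=0: revealed 4 new [(3,3) (3,4) (4,3) (4,4)] -> total=4
Click 2 (0,3) count=1: revealed 1 new [(0,3)] -> total=5

Answer: ...#.
.....
.....
...##
...##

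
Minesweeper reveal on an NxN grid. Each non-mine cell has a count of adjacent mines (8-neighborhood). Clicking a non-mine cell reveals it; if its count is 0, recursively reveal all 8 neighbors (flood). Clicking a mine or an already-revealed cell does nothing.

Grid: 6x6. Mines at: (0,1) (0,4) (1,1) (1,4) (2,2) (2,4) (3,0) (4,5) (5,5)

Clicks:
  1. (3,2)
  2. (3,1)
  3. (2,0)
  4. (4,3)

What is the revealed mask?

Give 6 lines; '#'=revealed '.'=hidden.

Click 1 (3,2) count=1: revealed 1 new [(3,2)] -> total=1
Click 2 (3,1) count=2: revealed 1 new [(3,1)] -> total=2
Click 3 (2,0) count=2: revealed 1 new [(2,0)] -> total=3
Click 4 (4,3) count=0: revealed 12 new [(3,3) (3,4) (4,0) (4,1) (4,2) (4,3) (4,4) (5,0) (5,1) (5,2) (5,3) (5,4)] -> total=15

Answer: ......
......
#.....
.####.
#####.
#####.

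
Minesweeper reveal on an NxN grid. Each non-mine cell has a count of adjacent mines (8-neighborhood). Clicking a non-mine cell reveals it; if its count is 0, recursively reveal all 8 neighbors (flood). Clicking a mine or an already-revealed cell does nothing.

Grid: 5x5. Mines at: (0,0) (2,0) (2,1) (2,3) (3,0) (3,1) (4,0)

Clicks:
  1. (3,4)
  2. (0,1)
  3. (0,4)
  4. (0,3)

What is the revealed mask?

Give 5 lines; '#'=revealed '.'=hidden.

Click 1 (3,4) count=1: revealed 1 new [(3,4)] -> total=1
Click 2 (0,1) count=1: revealed 1 new [(0,1)] -> total=2
Click 3 (0,4) count=0: revealed 7 new [(0,2) (0,3) (0,4) (1,1) (1,2) (1,3) (1,4)] -> total=9
Click 4 (0,3) count=0: revealed 0 new [(none)] -> total=9

Answer: .####
.####
.....
....#
.....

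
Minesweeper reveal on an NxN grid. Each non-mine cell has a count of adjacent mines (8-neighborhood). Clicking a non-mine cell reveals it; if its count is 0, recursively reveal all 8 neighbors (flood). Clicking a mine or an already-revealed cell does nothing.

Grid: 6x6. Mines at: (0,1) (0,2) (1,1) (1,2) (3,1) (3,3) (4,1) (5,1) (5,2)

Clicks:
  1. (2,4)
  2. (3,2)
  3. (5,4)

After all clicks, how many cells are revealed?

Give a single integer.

Answer: 18

Derivation:
Click 1 (2,4) count=1: revealed 1 new [(2,4)] -> total=1
Click 2 (3,2) count=3: revealed 1 new [(3,2)] -> total=2
Click 3 (5,4) count=0: revealed 16 new [(0,3) (0,4) (0,5) (1,3) (1,4) (1,5) (2,3) (2,5) (3,4) (3,5) (4,3) (4,4) (4,5) (5,3) (5,4) (5,5)] -> total=18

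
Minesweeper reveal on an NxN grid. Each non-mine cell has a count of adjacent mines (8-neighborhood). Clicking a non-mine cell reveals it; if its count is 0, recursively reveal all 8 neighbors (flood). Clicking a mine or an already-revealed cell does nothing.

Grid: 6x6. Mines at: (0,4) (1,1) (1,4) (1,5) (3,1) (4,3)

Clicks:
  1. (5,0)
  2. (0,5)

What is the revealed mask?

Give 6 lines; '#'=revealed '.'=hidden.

Click 1 (5,0) count=0: revealed 6 new [(4,0) (4,1) (4,2) (5,0) (5,1) (5,2)] -> total=6
Click 2 (0,5) count=3: revealed 1 new [(0,5)] -> total=7

Answer: .....#
......
......
......
###...
###...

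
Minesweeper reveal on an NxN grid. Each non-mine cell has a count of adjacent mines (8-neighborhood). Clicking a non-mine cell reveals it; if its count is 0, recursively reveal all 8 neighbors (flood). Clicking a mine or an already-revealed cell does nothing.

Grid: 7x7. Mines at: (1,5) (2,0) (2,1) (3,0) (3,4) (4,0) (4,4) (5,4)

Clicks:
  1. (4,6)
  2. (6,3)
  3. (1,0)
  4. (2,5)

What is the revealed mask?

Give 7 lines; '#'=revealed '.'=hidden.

Answer: .......
#......
.....##
.....##
.....##
.....##
...#.##

Derivation:
Click 1 (4,6) count=0: revealed 10 new [(2,5) (2,6) (3,5) (3,6) (4,5) (4,6) (5,5) (5,6) (6,5) (6,6)] -> total=10
Click 2 (6,3) count=1: revealed 1 new [(6,3)] -> total=11
Click 3 (1,0) count=2: revealed 1 new [(1,0)] -> total=12
Click 4 (2,5) count=2: revealed 0 new [(none)] -> total=12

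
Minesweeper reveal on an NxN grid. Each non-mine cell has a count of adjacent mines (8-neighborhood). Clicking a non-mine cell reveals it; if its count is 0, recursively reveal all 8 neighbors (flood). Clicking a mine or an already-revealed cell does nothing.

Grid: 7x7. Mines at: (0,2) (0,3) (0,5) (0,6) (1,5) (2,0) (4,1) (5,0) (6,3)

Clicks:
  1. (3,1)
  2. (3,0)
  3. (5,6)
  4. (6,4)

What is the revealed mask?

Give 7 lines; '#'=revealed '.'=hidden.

Answer: .......
.####..
.######
#######
..#####
..#####
....###

Derivation:
Click 1 (3,1) count=2: revealed 1 new [(3,1)] -> total=1
Click 2 (3,0) count=2: revealed 1 new [(3,0)] -> total=2
Click 3 (5,6) count=0: revealed 28 new [(1,1) (1,2) (1,3) (1,4) (2,1) (2,2) (2,3) (2,4) (2,5) (2,6) (3,2) (3,3) (3,4) (3,5) (3,6) (4,2) (4,3) (4,4) (4,5) (4,6) (5,2) (5,3) (5,4) (5,5) (5,6) (6,4) (6,5) (6,6)] -> total=30
Click 4 (6,4) count=1: revealed 0 new [(none)] -> total=30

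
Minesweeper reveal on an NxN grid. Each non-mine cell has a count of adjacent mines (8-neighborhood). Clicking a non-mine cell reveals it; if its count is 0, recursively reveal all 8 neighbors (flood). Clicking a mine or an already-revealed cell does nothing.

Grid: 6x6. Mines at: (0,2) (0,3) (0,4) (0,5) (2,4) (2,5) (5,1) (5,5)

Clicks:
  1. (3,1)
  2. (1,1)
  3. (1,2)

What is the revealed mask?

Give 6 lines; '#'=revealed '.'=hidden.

Answer: ##....
####..
####..
#####.
#####.
..###.

Derivation:
Click 1 (3,1) count=0: revealed 23 new [(0,0) (0,1) (1,0) (1,1) (1,2) (1,3) (2,0) (2,1) (2,2) (2,3) (3,0) (3,1) (3,2) (3,3) (3,4) (4,0) (4,1) (4,2) (4,3) (4,4) (5,2) (5,3) (5,4)] -> total=23
Click 2 (1,1) count=1: revealed 0 new [(none)] -> total=23
Click 3 (1,2) count=2: revealed 0 new [(none)] -> total=23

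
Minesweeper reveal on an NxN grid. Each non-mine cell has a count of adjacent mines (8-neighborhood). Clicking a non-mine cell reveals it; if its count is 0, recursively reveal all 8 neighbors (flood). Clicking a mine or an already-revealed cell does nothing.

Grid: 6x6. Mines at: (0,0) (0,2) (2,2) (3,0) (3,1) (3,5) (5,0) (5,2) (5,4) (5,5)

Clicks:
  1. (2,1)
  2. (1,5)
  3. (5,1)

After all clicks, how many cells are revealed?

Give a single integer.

Answer: 11

Derivation:
Click 1 (2,1) count=3: revealed 1 new [(2,1)] -> total=1
Click 2 (1,5) count=0: revealed 9 new [(0,3) (0,4) (0,5) (1,3) (1,4) (1,5) (2,3) (2,4) (2,5)] -> total=10
Click 3 (5,1) count=2: revealed 1 new [(5,1)] -> total=11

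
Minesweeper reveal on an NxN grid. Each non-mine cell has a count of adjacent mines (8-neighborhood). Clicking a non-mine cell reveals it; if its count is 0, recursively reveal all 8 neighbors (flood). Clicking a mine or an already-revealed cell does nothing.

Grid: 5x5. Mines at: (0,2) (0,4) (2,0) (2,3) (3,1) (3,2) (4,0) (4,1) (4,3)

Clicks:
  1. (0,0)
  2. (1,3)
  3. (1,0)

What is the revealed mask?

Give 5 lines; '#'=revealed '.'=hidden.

Answer: ##...
##.#.
.....
.....
.....

Derivation:
Click 1 (0,0) count=0: revealed 4 new [(0,0) (0,1) (1,0) (1,1)] -> total=4
Click 2 (1,3) count=3: revealed 1 new [(1,3)] -> total=5
Click 3 (1,0) count=1: revealed 0 new [(none)] -> total=5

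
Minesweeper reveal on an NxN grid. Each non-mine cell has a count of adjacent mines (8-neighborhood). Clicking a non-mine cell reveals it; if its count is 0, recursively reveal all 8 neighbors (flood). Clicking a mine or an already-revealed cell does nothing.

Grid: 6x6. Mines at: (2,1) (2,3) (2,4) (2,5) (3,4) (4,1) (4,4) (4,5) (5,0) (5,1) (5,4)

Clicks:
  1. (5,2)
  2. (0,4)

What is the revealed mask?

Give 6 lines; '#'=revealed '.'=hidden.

Click 1 (5,2) count=2: revealed 1 new [(5,2)] -> total=1
Click 2 (0,4) count=0: revealed 12 new [(0,0) (0,1) (0,2) (0,3) (0,4) (0,5) (1,0) (1,1) (1,2) (1,3) (1,4) (1,5)] -> total=13

Answer: ######
######
......
......
......
..#...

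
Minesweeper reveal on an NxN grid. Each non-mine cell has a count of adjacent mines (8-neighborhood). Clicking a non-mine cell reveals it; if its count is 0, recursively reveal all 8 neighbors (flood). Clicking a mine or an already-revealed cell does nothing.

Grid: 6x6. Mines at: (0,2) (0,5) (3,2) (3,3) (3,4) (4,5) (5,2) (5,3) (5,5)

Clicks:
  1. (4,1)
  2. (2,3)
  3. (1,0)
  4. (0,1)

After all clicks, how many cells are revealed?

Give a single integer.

Answer: 13

Derivation:
Click 1 (4,1) count=2: revealed 1 new [(4,1)] -> total=1
Click 2 (2,3) count=3: revealed 1 new [(2,3)] -> total=2
Click 3 (1,0) count=0: revealed 11 new [(0,0) (0,1) (1,0) (1,1) (2,0) (2,1) (3,0) (3,1) (4,0) (5,0) (5,1)] -> total=13
Click 4 (0,1) count=1: revealed 0 new [(none)] -> total=13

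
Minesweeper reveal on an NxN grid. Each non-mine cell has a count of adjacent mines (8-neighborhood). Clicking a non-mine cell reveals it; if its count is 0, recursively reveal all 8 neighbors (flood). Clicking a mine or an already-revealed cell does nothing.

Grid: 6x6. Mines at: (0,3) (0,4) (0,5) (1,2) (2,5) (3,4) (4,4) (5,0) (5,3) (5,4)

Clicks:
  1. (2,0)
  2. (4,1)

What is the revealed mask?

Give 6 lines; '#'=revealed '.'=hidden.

Answer: ##....
##....
####..
####..
####..
......

Derivation:
Click 1 (2,0) count=0: revealed 16 new [(0,0) (0,1) (1,0) (1,1) (2,0) (2,1) (2,2) (2,3) (3,0) (3,1) (3,2) (3,3) (4,0) (4,1) (4,2) (4,3)] -> total=16
Click 2 (4,1) count=1: revealed 0 new [(none)] -> total=16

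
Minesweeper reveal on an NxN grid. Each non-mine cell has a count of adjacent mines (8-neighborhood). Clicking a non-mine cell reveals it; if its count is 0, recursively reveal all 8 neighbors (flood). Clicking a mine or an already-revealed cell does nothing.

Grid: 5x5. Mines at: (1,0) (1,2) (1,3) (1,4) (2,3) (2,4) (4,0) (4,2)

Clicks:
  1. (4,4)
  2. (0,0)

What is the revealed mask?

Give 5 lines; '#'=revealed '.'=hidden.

Answer: #....
.....
.....
...##
...##

Derivation:
Click 1 (4,4) count=0: revealed 4 new [(3,3) (3,4) (4,3) (4,4)] -> total=4
Click 2 (0,0) count=1: revealed 1 new [(0,0)] -> total=5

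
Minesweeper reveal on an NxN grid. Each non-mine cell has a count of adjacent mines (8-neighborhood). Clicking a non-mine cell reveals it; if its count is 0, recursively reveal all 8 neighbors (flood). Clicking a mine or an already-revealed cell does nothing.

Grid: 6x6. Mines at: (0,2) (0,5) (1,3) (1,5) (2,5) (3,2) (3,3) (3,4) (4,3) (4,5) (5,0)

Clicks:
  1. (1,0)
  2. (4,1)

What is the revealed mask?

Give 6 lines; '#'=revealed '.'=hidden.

Answer: ##....
##....
##....
##....
##....
......

Derivation:
Click 1 (1,0) count=0: revealed 10 new [(0,0) (0,1) (1,0) (1,1) (2,0) (2,1) (3,0) (3,1) (4,0) (4,1)] -> total=10
Click 2 (4,1) count=2: revealed 0 new [(none)] -> total=10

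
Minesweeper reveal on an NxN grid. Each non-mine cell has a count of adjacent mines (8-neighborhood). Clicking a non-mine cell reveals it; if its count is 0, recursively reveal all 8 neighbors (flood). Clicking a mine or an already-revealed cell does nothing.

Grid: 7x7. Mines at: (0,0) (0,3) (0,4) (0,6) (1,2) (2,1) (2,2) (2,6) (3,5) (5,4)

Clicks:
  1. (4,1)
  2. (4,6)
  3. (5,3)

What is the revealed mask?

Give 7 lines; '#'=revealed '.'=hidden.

Answer: .......
.......
.......
####...
####..#
####...
####...

Derivation:
Click 1 (4,1) count=0: revealed 16 new [(3,0) (3,1) (3,2) (3,3) (4,0) (4,1) (4,2) (4,3) (5,0) (5,1) (5,2) (5,3) (6,0) (6,1) (6,2) (6,3)] -> total=16
Click 2 (4,6) count=1: revealed 1 new [(4,6)] -> total=17
Click 3 (5,3) count=1: revealed 0 new [(none)] -> total=17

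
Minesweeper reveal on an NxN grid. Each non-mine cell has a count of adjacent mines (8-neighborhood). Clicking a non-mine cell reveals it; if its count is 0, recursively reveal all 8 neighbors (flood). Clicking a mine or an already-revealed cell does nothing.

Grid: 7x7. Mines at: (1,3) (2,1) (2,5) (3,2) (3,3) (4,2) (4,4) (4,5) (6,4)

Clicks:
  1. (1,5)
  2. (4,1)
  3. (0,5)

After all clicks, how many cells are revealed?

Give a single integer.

Answer: 7

Derivation:
Click 1 (1,5) count=1: revealed 1 new [(1,5)] -> total=1
Click 2 (4,1) count=2: revealed 1 new [(4,1)] -> total=2
Click 3 (0,5) count=0: revealed 5 new [(0,4) (0,5) (0,6) (1,4) (1,6)] -> total=7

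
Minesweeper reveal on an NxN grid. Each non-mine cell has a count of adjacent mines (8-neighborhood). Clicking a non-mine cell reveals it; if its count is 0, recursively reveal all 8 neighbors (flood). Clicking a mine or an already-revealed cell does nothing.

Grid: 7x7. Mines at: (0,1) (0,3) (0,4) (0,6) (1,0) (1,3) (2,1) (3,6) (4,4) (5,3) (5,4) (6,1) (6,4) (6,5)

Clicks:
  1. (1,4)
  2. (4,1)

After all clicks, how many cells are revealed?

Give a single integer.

Answer: 10

Derivation:
Click 1 (1,4) count=3: revealed 1 new [(1,4)] -> total=1
Click 2 (4,1) count=0: revealed 9 new [(3,0) (3,1) (3,2) (4,0) (4,1) (4,2) (5,0) (5,1) (5,2)] -> total=10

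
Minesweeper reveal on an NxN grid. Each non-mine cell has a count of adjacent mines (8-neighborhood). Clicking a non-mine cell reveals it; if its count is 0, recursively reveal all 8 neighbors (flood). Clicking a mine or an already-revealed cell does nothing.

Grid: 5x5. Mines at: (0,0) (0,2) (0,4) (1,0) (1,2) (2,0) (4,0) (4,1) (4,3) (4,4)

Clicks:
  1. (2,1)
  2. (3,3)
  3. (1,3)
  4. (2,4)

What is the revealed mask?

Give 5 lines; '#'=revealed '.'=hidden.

Answer: .....
...##
.#.##
...##
.....

Derivation:
Click 1 (2,1) count=3: revealed 1 new [(2,1)] -> total=1
Click 2 (3,3) count=2: revealed 1 new [(3,3)] -> total=2
Click 3 (1,3) count=3: revealed 1 new [(1,3)] -> total=3
Click 4 (2,4) count=0: revealed 4 new [(1,4) (2,3) (2,4) (3,4)] -> total=7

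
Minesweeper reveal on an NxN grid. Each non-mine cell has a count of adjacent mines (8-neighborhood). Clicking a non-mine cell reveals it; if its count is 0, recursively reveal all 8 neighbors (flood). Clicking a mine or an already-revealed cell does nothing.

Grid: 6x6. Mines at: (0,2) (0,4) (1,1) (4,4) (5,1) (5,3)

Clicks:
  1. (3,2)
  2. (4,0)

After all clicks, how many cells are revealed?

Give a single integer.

Click 1 (3,2) count=0: revealed 20 new [(1,2) (1,3) (1,4) (1,5) (2,0) (2,1) (2,2) (2,3) (2,4) (2,5) (3,0) (3,1) (3,2) (3,3) (3,4) (3,5) (4,0) (4,1) (4,2) (4,3)] -> total=20
Click 2 (4,0) count=1: revealed 0 new [(none)] -> total=20

Answer: 20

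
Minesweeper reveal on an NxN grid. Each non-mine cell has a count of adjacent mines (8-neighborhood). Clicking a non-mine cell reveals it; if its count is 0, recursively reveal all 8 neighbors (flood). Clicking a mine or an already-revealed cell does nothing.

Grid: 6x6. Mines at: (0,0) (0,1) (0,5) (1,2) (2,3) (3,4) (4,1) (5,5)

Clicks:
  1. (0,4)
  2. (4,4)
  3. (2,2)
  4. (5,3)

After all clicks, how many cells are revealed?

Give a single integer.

Answer: 8

Derivation:
Click 1 (0,4) count=1: revealed 1 new [(0,4)] -> total=1
Click 2 (4,4) count=2: revealed 1 new [(4,4)] -> total=2
Click 3 (2,2) count=2: revealed 1 new [(2,2)] -> total=3
Click 4 (5,3) count=0: revealed 5 new [(4,2) (4,3) (5,2) (5,3) (5,4)] -> total=8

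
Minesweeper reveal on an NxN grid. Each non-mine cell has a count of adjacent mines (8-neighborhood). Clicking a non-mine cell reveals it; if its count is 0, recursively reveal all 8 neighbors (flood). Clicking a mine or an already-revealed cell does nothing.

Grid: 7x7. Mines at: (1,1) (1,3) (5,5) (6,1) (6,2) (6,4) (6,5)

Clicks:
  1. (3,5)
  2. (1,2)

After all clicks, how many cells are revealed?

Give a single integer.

Answer: 33

Derivation:
Click 1 (3,5) count=0: revealed 32 new [(0,4) (0,5) (0,6) (1,4) (1,5) (1,6) (2,0) (2,1) (2,2) (2,3) (2,4) (2,5) (2,6) (3,0) (3,1) (3,2) (3,3) (3,4) (3,5) (3,6) (4,0) (4,1) (4,2) (4,3) (4,4) (4,5) (4,6) (5,0) (5,1) (5,2) (5,3) (5,4)] -> total=32
Click 2 (1,2) count=2: revealed 1 new [(1,2)] -> total=33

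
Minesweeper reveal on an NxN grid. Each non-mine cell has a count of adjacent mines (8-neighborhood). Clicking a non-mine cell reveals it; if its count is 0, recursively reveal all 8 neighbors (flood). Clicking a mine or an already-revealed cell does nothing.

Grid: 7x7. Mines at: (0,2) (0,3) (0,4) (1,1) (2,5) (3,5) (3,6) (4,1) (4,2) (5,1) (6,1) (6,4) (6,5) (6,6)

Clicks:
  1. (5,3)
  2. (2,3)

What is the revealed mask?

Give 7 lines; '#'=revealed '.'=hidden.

Click 1 (5,3) count=2: revealed 1 new [(5,3)] -> total=1
Click 2 (2,3) count=0: revealed 9 new [(1,2) (1,3) (1,4) (2,2) (2,3) (2,4) (3,2) (3,3) (3,4)] -> total=10

Answer: .......
..###..
..###..
..###..
.......
...#...
.......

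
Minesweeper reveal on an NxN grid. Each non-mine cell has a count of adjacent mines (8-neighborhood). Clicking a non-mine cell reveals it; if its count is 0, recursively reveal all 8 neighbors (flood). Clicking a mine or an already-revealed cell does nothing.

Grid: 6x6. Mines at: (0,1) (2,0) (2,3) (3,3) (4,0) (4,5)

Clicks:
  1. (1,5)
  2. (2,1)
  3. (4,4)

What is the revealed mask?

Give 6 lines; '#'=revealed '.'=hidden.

Click 1 (1,5) count=0: revealed 12 new [(0,2) (0,3) (0,4) (0,5) (1,2) (1,3) (1,4) (1,5) (2,4) (2,5) (3,4) (3,5)] -> total=12
Click 2 (2,1) count=1: revealed 1 new [(2,1)] -> total=13
Click 3 (4,4) count=2: revealed 1 new [(4,4)] -> total=14

Answer: ..####
..####
.#..##
....##
....#.
......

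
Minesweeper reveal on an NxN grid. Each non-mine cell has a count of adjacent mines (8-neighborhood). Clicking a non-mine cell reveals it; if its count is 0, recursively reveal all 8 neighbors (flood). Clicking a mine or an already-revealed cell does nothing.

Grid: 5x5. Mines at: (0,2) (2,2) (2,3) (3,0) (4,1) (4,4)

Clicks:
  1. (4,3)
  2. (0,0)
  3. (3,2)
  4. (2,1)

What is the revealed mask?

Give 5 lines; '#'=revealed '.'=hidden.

Answer: ##...
##...
##...
..#..
...#.

Derivation:
Click 1 (4,3) count=1: revealed 1 new [(4,3)] -> total=1
Click 2 (0,0) count=0: revealed 6 new [(0,0) (0,1) (1,0) (1,1) (2,0) (2,1)] -> total=7
Click 3 (3,2) count=3: revealed 1 new [(3,2)] -> total=8
Click 4 (2,1) count=2: revealed 0 new [(none)] -> total=8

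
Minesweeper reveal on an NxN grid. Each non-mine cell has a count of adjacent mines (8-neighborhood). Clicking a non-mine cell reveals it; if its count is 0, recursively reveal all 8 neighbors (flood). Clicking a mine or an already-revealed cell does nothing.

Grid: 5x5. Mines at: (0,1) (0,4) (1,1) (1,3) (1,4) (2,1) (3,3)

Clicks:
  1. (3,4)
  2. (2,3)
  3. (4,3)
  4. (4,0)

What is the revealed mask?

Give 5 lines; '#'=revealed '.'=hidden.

Answer: .....
.....
...#.
###.#
####.

Derivation:
Click 1 (3,4) count=1: revealed 1 new [(3,4)] -> total=1
Click 2 (2,3) count=3: revealed 1 new [(2,3)] -> total=2
Click 3 (4,3) count=1: revealed 1 new [(4,3)] -> total=3
Click 4 (4,0) count=0: revealed 6 new [(3,0) (3,1) (3,2) (4,0) (4,1) (4,2)] -> total=9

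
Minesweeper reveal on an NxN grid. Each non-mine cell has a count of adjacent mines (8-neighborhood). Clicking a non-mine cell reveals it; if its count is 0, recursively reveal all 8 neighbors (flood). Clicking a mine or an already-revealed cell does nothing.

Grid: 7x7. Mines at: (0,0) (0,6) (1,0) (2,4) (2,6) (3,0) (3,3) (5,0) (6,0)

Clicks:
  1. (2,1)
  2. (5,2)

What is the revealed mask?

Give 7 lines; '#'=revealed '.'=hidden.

Click 1 (2,1) count=2: revealed 1 new [(2,1)] -> total=1
Click 2 (5,2) count=0: revealed 21 new [(3,4) (3,5) (3,6) (4,1) (4,2) (4,3) (4,4) (4,5) (4,6) (5,1) (5,2) (5,3) (5,4) (5,5) (5,6) (6,1) (6,2) (6,3) (6,4) (6,5) (6,6)] -> total=22

Answer: .......
.......
.#.....
....###
.######
.######
.######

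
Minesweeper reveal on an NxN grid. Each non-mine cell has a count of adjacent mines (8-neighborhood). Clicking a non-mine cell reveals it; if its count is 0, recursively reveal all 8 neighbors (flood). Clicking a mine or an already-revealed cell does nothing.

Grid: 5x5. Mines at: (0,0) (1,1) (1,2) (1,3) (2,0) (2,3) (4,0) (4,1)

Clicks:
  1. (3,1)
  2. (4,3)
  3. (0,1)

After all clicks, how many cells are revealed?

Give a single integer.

Answer: 8

Derivation:
Click 1 (3,1) count=3: revealed 1 new [(3,1)] -> total=1
Click 2 (4,3) count=0: revealed 6 new [(3,2) (3,3) (3,4) (4,2) (4,3) (4,4)] -> total=7
Click 3 (0,1) count=3: revealed 1 new [(0,1)] -> total=8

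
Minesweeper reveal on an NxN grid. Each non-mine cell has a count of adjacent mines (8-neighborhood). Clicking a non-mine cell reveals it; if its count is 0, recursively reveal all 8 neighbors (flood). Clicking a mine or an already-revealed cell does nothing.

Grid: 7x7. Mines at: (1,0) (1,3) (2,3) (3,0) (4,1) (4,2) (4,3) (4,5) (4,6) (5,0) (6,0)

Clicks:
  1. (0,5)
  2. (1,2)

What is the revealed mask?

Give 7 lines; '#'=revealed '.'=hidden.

Click 1 (0,5) count=0: revealed 12 new [(0,4) (0,5) (0,6) (1,4) (1,5) (1,6) (2,4) (2,5) (2,6) (3,4) (3,5) (3,6)] -> total=12
Click 2 (1,2) count=2: revealed 1 new [(1,2)] -> total=13

Answer: ....###
..#.###
....###
....###
.......
.......
.......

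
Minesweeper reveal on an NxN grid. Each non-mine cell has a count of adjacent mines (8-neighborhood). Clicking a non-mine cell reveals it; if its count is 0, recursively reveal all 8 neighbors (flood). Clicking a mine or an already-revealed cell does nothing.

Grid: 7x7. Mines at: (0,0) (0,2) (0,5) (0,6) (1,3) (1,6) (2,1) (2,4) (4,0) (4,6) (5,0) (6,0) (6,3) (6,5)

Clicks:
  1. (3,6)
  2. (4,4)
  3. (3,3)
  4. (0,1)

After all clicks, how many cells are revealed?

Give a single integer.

Answer: 17

Derivation:
Click 1 (3,6) count=1: revealed 1 new [(3,6)] -> total=1
Click 2 (4,4) count=0: revealed 15 new [(3,1) (3,2) (3,3) (3,4) (3,5) (4,1) (4,2) (4,3) (4,4) (4,5) (5,1) (5,2) (5,3) (5,4) (5,5)] -> total=16
Click 3 (3,3) count=1: revealed 0 new [(none)] -> total=16
Click 4 (0,1) count=2: revealed 1 new [(0,1)] -> total=17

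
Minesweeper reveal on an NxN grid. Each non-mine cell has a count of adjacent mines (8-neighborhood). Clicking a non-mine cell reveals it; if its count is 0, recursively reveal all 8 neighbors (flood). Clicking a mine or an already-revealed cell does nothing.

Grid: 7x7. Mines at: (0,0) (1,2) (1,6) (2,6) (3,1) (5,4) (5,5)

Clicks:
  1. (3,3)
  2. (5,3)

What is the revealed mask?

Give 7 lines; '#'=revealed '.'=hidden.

Answer: ...###.
...###.
..####.
..####.
..####.
...#...
.......

Derivation:
Click 1 (3,3) count=0: revealed 18 new [(0,3) (0,4) (0,5) (1,3) (1,4) (1,5) (2,2) (2,3) (2,4) (2,5) (3,2) (3,3) (3,4) (3,5) (4,2) (4,3) (4,4) (4,5)] -> total=18
Click 2 (5,3) count=1: revealed 1 new [(5,3)] -> total=19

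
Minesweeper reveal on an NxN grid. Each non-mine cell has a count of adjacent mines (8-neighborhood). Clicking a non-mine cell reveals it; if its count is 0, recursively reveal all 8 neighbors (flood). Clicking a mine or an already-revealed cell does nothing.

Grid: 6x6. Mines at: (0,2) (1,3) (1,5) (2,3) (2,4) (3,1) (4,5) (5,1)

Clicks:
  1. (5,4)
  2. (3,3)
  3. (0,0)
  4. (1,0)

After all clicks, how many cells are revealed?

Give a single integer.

Answer: 8

Derivation:
Click 1 (5,4) count=1: revealed 1 new [(5,4)] -> total=1
Click 2 (3,3) count=2: revealed 1 new [(3,3)] -> total=2
Click 3 (0,0) count=0: revealed 6 new [(0,0) (0,1) (1,0) (1,1) (2,0) (2,1)] -> total=8
Click 4 (1,0) count=0: revealed 0 new [(none)] -> total=8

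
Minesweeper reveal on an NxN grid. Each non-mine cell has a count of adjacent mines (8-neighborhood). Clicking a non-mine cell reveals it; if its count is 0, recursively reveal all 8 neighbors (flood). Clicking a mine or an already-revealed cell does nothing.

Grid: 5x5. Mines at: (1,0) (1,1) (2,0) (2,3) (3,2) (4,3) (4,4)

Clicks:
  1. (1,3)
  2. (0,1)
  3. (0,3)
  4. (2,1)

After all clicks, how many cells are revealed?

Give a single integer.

Answer: 8

Derivation:
Click 1 (1,3) count=1: revealed 1 new [(1,3)] -> total=1
Click 2 (0,1) count=2: revealed 1 new [(0,1)] -> total=2
Click 3 (0,3) count=0: revealed 5 new [(0,2) (0,3) (0,4) (1,2) (1,4)] -> total=7
Click 4 (2,1) count=4: revealed 1 new [(2,1)] -> total=8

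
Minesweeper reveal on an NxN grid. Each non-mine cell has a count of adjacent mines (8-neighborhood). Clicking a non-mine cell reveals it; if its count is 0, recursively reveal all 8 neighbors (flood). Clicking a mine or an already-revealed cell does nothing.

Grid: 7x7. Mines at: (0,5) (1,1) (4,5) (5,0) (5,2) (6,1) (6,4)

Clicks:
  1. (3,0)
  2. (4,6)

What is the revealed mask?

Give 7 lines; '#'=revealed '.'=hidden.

Answer: ..###..
..#####
#######
#######
#####.#
.......
.......

Derivation:
Click 1 (3,0) count=0: revealed 27 new [(0,2) (0,3) (0,4) (1,2) (1,3) (1,4) (1,5) (1,6) (2,0) (2,1) (2,2) (2,3) (2,4) (2,5) (2,6) (3,0) (3,1) (3,2) (3,3) (3,4) (3,5) (3,6) (4,0) (4,1) (4,2) (4,3) (4,4)] -> total=27
Click 2 (4,6) count=1: revealed 1 new [(4,6)] -> total=28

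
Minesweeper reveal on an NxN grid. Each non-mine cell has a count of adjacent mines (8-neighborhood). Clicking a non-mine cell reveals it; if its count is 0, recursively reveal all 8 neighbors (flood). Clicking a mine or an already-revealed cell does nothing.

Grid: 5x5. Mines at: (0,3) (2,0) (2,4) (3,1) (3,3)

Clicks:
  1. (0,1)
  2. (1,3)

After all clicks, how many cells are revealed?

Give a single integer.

Click 1 (0,1) count=0: revealed 6 new [(0,0) (0,1) (0,2) (1,0) (1,1) (1,2)] -> total=6
Click 2 (1,3) count=2: revealed 1 new [(1,3)] -> total=7

Answer: 7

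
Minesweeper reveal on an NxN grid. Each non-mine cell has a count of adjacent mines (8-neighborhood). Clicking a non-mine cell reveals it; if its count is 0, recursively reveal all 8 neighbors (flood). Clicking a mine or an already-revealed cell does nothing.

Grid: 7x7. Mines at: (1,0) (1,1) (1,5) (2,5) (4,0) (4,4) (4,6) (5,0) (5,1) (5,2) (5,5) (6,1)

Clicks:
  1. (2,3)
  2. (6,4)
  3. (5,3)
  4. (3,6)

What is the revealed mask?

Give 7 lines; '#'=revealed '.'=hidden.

Answer: ..###..
..###..
.####..
.####.#
.###...
...#...
....#..

Derivation:
Click 1 (2,3) count=0: revealed 17 new [(0,2) (0,3) (0,4) (1,2) (1,3) (1,4) (2,1) (2,2) (2,3) (2,4) (3,1) (3,2) (3,3) (3,4) (4,1) (4,2) (4,3)] -> total=17
Click 2 (6,4) count=1: revealed 1 new [(6,4)] -> total=18
Click 3 (5,3) count=2: revealed 1 new [(5,3)] -> total=19
Click 4 (3,6) count=2: revealed 1 new [(3,6)] -> total=20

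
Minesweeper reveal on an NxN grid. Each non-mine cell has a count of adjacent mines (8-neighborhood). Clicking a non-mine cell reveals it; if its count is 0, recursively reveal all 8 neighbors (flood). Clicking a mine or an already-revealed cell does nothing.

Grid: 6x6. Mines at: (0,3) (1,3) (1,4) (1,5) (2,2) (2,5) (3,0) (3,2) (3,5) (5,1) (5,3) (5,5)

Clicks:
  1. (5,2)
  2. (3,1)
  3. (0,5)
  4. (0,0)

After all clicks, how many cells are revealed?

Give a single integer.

Answer: 11

Derivation:
Click 1 (5,2) count=2: revealed 1 new [(5,2)] -> total=1
Click 2 (3,1) count=3: revealed 1 new [(3,1)] -> total=2
Click 3 (0,5) count=2: revealed 1 new [(0,5)] -> total=3
Click 4 (0,0) count=0: revealed 8 new [(0,0) (0,1) (0,2) (1,0) (1,1) (1,2) (2,0) (2,1)] -> total=11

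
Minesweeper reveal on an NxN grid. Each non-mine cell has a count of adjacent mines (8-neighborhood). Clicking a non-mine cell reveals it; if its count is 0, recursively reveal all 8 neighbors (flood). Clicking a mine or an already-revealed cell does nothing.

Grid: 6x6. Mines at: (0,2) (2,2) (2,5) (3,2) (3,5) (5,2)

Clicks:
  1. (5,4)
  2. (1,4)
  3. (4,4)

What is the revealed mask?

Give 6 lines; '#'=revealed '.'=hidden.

Answer: ......
....#.
......
......
...###
...###

Derivation:
Click 1 (5,4) count=0: revealed 6 new [(4,3) (4,4) (4,5) (5,3) (5,4) (5,5)] -> total=6
Click 2 (1,4) count=1: revealed 1 new [(1,4)] -> total=7
Click 3 (4,4) count=1: revealed 0 new [(none)] -> total=7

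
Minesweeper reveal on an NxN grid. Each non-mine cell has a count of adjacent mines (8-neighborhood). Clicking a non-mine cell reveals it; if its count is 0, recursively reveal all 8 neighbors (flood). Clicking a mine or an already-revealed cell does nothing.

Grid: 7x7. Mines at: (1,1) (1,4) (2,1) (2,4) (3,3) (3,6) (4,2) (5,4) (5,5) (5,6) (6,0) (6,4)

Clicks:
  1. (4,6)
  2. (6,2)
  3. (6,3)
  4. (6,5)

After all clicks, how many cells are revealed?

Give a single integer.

Answer: 8

Derivation:
Click 1 (4,6) count=3: revealed 1 new [(4,6)] -> total=1
Click 2 (6,2) count=0: revealed 6 new [(5,1) (5,2) (5,3) (6,1) (6,2) (6,3)] -> total=7
Click 3 (6,3) count=2: revealed 0 new [(none)] -> total=7
Click 4 (6,5) count=4: revealed 1 new [(6,5)] -> total=8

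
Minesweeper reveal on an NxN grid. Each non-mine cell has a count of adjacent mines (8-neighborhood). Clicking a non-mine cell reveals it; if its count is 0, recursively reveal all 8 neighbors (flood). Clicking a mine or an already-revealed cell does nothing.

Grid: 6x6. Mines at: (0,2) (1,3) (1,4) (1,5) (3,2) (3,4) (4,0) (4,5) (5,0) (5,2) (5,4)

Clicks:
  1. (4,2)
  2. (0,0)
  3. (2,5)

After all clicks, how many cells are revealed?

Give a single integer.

Click 1 (4,2) count=2: revealed 1 new [(4,2)] -> total=1
Click 2 (0,0) count=0: revealed 8 new [(0,0) (0,1) (1,0) (1,1) (2,0) (2,1) (3,0) (3,1)] -> total=9
Click 3 (2,5) count=3: revealed 1 new [(2,5)] -> total=10

Answer: 10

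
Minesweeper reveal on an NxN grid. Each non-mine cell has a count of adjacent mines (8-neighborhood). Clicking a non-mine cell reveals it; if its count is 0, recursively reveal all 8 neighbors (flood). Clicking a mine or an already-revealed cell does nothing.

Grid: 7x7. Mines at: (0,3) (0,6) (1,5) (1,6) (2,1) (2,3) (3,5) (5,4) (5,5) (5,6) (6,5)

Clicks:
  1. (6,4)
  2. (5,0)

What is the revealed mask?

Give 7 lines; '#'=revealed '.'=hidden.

Click 1 (6,4) count=3: revealed 1 new [(6,4)] -> total=1
Click 2 (5,0) count=0: revealed 16 new [(3,0) (3,1) (3,2) (3,3) (4,0) (4,1) (4,2) (4,3) (5,0) (5,1) (5,2) (5,3) (6,0) (6,1) (6,2) (6,3)] -> total=17

Answer: .......
.......
.......
####...
####...
####...
#####..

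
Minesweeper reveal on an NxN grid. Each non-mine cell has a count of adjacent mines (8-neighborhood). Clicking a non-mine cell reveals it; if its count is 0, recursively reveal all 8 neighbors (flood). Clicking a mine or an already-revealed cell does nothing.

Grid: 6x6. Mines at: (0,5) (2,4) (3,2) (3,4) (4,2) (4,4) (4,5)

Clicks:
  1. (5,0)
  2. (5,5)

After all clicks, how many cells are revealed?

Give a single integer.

Click 1 (5,0) count=0: revealed 20 new [(0,0) (0,1) (0,2) (0,3) (0,4) (1,0) (1,1) (1,2) (1,3) (1,4) (2,0) (2,1) (2,2) (2,3) (3,0) (3,1) (4,0) (4,1) (5,0) (5,1)] -> total=20
Click 2 (5,5) count=2: revealed 1 new [(5,5)] -> total=21

Answer: 21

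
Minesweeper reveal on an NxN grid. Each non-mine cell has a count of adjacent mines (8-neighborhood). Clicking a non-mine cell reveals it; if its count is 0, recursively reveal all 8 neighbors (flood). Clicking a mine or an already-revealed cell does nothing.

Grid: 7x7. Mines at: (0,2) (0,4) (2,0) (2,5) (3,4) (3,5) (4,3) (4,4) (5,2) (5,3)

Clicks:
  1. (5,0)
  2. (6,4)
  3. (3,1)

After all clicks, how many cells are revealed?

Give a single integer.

Answer: 9

Derivation:
Click 1 (5,0) count=0: revealed 8 new [(3,0) (3,1) (4,0) (4,1) (5,0) (5,1) (6,0) (6,1)] -> total=8
Click 2 (6,4) count=1: revealed 1 new [(6,4)] -> total=9
Click 3 (3,1) count=1: revealed 0 new [(none)] -> total=9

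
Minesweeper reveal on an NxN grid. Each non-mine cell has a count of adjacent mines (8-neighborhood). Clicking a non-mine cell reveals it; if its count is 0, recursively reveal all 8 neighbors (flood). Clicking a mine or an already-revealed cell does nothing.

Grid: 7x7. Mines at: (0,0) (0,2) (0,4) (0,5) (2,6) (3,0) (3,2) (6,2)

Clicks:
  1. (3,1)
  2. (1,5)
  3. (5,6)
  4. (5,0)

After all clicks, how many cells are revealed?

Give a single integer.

Answer: 29

Derivation:
Click 1 (3,1) count=2: revealed 1 new [(3,1)] -> total=1
Click 2 (1,5) count=3: revealed 1 new [(1,5)] -> total=2
Click 3 (5,6) count=0: revealed 21 new [(1,3) (1,4) (2,3) (2,4) (2,5) (3,3) (3,4) (3,5) (3,6) (4,3) (4,4) (4,5) (4,6) (5,3) (5,4) (5,5) (5,6) (6,3) (6,4) (6,5) (6,6)] -> total=23
Click 4 (5,0) count=0: revealed 6 new [(4,0) (4,1) (5,0) (5,1) (6,0) (6,1)] -> total=29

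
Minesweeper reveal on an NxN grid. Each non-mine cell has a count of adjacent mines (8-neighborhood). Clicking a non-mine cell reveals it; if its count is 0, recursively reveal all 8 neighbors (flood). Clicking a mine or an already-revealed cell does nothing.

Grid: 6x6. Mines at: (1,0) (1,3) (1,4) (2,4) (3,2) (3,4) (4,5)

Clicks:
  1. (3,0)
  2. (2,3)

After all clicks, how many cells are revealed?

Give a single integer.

Answer: 15

Derivation:
Click 1 (3,0) count=0: revealed 14 new [(2,0) (2,1) (3,0) (3,1) (4,0) (4,1) (4,2) (4,3) (4,4) (5,0) (5,1) (5,2) (5,3) (5,4)] -> total=14
Click 2 (2,3) count=5: revealed 1 new [(2,3)] -> total=15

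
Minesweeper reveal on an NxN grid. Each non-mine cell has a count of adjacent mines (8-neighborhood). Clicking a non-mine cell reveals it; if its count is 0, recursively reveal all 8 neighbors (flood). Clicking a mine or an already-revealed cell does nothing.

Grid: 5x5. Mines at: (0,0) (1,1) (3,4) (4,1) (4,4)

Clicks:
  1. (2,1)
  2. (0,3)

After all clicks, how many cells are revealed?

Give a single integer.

Answer: 10

Derivation:
Click 1 (2,1) count=1: revealed 1 new [(2,1)] -> total=1
Click 2 (0,3) count=0: revealed 9 new [(0,2) (0,3) (0,4) (1,2) (1,3) (1,4) (2,2) (2,3) (2,4)] -> total=10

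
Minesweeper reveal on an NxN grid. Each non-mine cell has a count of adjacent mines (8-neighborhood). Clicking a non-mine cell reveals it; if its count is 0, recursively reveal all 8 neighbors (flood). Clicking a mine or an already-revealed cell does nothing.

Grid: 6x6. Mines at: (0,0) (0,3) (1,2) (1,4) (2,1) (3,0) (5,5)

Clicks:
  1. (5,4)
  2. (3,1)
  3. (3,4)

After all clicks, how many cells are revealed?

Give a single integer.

Answer: 20

Derivation:
Click 1 (5,4) count=1: revealed 1 new [(5,4)] -> total=1
Click 2 (3,1) count=2: revealed 1 new [(3,1)] -> total=2
Click 3 (3,4) count=0: revealed 18 new [(2,2) (2,3) (2,4) (2,5) (3,2) (3,3) (3,4) (3,5) (4,0) (4,1) (4,2) (4,3) (4,4) (4,5) (5,0) (5,1) (5,2) (5,3)] -> total=20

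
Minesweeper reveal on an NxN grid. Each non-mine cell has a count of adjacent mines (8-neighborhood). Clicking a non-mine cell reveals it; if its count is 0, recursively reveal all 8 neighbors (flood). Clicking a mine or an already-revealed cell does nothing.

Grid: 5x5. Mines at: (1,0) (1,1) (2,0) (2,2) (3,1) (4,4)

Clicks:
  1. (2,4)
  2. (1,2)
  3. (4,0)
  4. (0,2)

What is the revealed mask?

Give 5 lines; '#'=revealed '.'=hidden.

Answer: ..###
..###
...##
...##
#....

Derivation:
Click 1 (2,4) count=0: revealed 10 new [(0,2) (0,3) (0,4) (1,2) (1,3) (1,4) (2,3) (2,4) (3,3) (3,4)] -> total=10
Click 2 (1,2) count=2: revealed 0 new [(none)] -> total=10
Click 3 (4,0) count=1: revealed 1 new [(4,0)] -> total=11
Click 4 (0,2) count=1: revealed 0 new [(none)] -> total=11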